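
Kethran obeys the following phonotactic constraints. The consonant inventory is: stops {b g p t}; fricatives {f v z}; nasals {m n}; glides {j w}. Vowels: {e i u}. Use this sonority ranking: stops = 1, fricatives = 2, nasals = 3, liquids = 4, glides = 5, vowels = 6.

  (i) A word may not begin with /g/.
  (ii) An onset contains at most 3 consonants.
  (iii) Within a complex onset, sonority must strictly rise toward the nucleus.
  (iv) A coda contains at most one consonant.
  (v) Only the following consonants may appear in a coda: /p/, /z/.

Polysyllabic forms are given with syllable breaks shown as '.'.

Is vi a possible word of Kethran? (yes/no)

yes

vi — σ1 onset /v/, coda /∅/ ok → licit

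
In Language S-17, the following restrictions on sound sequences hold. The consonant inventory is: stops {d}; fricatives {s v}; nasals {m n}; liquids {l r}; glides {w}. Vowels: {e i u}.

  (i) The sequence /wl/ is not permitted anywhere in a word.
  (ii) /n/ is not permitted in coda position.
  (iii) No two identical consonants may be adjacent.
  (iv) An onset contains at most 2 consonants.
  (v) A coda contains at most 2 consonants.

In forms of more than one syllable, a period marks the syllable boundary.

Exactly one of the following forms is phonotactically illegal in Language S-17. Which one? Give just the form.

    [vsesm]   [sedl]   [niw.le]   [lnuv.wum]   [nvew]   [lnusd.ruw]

[niw.le]

[vsesm] — σ1 onset /vs/ (2C), coda /sm/ (2C) ok → phonotactically legal
[sedl] — σ1 onset /s/, coda /dl/ (2C) ok → phonotactically legal
[niw.le] — violates constraint (i): contains banned sequence /wl/ → phonotactically illegal
[lnuv.wum] — σ1 onset /ln/ (2C), coda /v/ ok; σ2 onset /w/, coda /m/ ok → phonotactically legal
[nvew] — σ1 onset /nv/ (2C), coda /w/ ok → phonotactically legal
[lnusd.ruw] — σ1 onset /ln/ (2C), coda /sd/ (2C) ok; σ2 onset /r/, coda /w/ ok → phonotactically legal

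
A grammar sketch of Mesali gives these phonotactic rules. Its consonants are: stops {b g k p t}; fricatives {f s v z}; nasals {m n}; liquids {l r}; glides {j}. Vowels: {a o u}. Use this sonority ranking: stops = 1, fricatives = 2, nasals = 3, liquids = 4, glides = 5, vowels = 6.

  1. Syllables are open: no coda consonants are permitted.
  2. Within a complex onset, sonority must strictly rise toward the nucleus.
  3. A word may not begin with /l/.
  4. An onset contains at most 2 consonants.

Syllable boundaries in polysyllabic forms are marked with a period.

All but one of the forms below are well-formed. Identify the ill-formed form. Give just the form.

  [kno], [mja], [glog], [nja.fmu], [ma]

[kno] — σ1 onset /kn/ (1→3 rises), coda /∅/ ok → well-formed
[mja] — σ1 onset /mj/ (3→5 rises), coda /∅/ ok → well-formed
[glog] — violates constraint 1: syllable 1 coda /g/ has 1 consonant (> 0) → ill-formed
[nja.fmu] — σ1 onset /nj/ (3→5 rises), coda /∅/ ok; σ2 onset /fm/ (2→3 rises), coda /∅/ ok → well-formed
[ma] — σ1 onset /m/, coda /∅/ ok → well-formed

[glog]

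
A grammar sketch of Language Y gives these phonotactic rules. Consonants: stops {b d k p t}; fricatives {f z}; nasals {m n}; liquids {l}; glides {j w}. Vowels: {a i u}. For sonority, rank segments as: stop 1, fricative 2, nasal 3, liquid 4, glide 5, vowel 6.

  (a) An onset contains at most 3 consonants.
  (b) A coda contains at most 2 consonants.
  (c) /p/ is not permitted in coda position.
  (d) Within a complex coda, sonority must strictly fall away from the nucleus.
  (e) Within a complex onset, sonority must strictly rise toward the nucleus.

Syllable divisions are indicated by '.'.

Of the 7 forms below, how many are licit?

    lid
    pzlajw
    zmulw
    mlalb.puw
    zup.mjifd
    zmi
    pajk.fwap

3

lid — σ1 onset /l/, coda /d/ ok → licit
pzlajw — violates constraint (d): syllable 1 coda /jw/: /j/ (glide, 5) → /w/ (glide, 5) does not fall → illicit
zmulw — violates constraint (d): syllable 1 coda /lw/: /l/ (liquid, 4) → /w/ (glide, 5) does not fall → illicit
mlalb.puw — σ1 onset /ml/ (3→4 rises), coda /lb/ (4→1 falls) ok; σ2 onset /p/, coda /w/ ok → licit
zup.mjifd — violates constraint (c): syllable 1 coda contains /p/ → illicit
zmi — σ1 onset /zm/ (2→3 rises), coda /∅/ ok → licit
pajk.fwap — violates constraint (c): syllable 2 coda contains /p/ → illicit
Licit: lid, mlalb.puw, zmi → 3.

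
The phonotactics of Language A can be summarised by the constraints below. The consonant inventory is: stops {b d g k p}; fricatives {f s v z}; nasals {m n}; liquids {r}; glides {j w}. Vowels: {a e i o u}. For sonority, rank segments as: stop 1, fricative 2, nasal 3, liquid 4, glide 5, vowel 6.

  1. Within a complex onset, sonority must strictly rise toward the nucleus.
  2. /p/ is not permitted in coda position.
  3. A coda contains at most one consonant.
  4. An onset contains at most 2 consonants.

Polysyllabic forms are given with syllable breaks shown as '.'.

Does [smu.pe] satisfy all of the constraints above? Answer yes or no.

yes

[smu.pe] — σ1 onset /sm/ (2→3 rises), coda /∅/ ok; σ2 onset /p/, coda /∅/ ok → permitted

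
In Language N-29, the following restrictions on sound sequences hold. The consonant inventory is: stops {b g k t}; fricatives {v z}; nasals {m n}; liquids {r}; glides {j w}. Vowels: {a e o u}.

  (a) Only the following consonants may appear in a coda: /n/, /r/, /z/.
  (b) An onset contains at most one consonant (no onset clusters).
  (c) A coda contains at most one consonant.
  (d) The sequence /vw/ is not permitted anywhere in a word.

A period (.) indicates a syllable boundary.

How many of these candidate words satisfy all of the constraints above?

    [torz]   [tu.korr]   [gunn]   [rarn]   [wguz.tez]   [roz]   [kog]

[torz] — violates constraint (c): syllable 1 coda /rz/ has 2 consonants (> 1) → illicit
[tu.korr] — violates constraint (c): syllable 2 coda /rr/ has 2 consonants (> 1) → illicit
[gunn] — violates constraint (c): syllable 1 coda /nn/ has 2 consonants (> 1) → illicit
[rarn] — violates constraint (c): syllable 1 coda /rn/ has 2 consonants (> 1) → illicit
[wguz.tez] — violates constraint (b): syllable 1 onset /wg/ has 2 consonants (> 1) → illicit
[roz] — σ1 onset /r/, coda /z/ ok → licit
[kog] — violates constraint (a): syllable 1 coda contains /g/, which is not a licensed coda consonant → illicit
Licit: [roz] → 1.

1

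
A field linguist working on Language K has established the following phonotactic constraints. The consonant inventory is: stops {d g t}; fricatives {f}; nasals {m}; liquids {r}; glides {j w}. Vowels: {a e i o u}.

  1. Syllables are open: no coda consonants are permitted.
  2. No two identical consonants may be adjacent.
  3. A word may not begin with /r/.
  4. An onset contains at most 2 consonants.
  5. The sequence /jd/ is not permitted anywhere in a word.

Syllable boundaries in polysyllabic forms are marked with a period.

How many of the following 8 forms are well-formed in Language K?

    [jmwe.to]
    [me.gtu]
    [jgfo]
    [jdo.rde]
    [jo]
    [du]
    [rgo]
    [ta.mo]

4

[jmwe.to] — violates constraint 4: syllable 1 onset /jmw/ has 3 consonants (> 2) → ill-formed
[me.gtu] — σ1 onset /m/, coda /∅/ ok; σ2 onset /gt/ (2C), coda /∅/ ok → well-formed
[jgfo] — violates constraint 4: syllable 1 onset /jgf/ has 3 consonants (> 2) → ill-formed
[jdo.rde] — violates constraint 5: contains banned sequence /jd/ → ill-formed
[jo] — σ1 onset /j/, coda /∅/ ok → well-formed
[du] — σ1 onset /d/, coda /∅/ ok → well-formed
[rgo] — violates constraint 3: word begins with /r/ → ill-formed
[ta.mo] — σ1 onset /t/, coda /∅/ ok; σ2 onset /m/, coda /∅/ ok → well-formed
Well-formed: [me.gtu], [jo], [du], [ta.mo] → 4.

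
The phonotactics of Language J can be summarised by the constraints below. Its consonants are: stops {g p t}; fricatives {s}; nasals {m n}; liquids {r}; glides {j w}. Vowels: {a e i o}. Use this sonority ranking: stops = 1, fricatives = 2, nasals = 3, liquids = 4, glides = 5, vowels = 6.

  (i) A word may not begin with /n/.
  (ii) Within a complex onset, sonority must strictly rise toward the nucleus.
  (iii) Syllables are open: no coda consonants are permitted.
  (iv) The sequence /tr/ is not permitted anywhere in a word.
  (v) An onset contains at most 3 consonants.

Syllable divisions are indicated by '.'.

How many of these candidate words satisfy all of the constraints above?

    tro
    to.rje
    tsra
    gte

2

tro — violates constraint (iv): contains banned sequence /tr/ → phonotactically illegal
to.rje — σ1 onset /t/, coda /∅/ ok; σ2 onset /rj/ (4→5 rises), coda /∅/ ok → phonotactically legal
tsra — σ1 onset /tsr/ (1→2→4 rises), coda /∅/ ok → phonotactically legal
gte — violates constraint (ii): syllable 1 onset /gt/: /g/ (stop, 1) → /t/ (stop, 1) does not rise → phonotactically illegal
Phonotactically legal: to.rje, tsra → 2.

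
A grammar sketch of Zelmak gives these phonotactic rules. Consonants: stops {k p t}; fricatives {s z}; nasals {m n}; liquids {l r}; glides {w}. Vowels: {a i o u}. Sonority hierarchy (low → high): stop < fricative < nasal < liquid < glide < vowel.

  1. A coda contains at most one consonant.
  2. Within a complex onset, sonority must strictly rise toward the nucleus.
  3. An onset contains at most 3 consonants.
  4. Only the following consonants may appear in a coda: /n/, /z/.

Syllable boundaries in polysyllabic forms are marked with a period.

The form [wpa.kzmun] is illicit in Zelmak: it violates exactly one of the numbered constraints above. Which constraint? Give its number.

[wpa.kzmun]: syllable 1 onset /wp/: /w/ (glide, 5) → /p/ (stop, 1) does not rise.
This is a violation of constraint 2: "Within a complex onset, sonority must strictly rise toward the nucleus."
The remaining constraints (1, 3, 4) are satisfied.

2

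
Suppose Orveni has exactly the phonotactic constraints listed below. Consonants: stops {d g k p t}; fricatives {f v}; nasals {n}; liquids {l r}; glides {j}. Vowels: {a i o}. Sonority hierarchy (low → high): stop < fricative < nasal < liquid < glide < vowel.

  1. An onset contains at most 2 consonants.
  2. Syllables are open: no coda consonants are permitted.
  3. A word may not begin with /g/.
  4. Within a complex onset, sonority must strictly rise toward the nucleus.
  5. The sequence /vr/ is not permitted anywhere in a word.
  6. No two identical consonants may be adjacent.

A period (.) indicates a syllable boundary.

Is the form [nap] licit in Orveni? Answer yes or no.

[nap] — violates constraint 2: syllable 1 coda /p/ has 1 consonant (> 0) → illicit

no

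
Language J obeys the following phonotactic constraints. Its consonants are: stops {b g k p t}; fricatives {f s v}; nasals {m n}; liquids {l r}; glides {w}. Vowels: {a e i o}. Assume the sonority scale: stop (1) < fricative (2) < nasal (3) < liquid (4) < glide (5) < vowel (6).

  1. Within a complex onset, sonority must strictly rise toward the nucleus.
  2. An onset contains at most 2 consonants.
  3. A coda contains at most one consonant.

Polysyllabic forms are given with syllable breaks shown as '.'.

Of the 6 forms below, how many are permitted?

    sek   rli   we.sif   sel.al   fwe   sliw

sek — σ1 onset /s/, coda /k/ ok → permitted
rli — violates constraint 1: syllable 1 onset /rl/: /r/ (liquid, 4) → /l/ (liquid, 4) does not rise → not permitted
we.sif — σ1 onset /w/, coda /∅/ ok; σ2 onset /s/, coda /f/ ok → permitted
sel.al — σ1 onset /s/, coda /l/ ok; σ2 onset /∅/, coda /l/ ok → permitted
fwe — σ1 onset /fw/ (2→5 rises), coda /∅/ ok → permitted
sliw — σ1 onset /sl/ (2→4 rises), coda /w/ ok → permitted
Permitted: sek, we.sif, sel.al, fwe, sliw → 5.

5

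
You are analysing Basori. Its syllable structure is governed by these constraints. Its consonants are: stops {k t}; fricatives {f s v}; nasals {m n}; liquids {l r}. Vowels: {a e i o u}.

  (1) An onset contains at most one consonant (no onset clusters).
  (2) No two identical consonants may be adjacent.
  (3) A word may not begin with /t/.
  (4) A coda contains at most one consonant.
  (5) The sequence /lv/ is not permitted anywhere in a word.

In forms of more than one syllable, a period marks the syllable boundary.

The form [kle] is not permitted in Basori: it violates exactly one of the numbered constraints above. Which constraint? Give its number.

[kle]: syllable 1 onset /kl/ has 2 consonants (> 1).
This is a violation of constraint 1: "An onset contains at most one consonant (no onset clusters)."
The remaining constraints (2, 3, 4, 5) are satisfied.

1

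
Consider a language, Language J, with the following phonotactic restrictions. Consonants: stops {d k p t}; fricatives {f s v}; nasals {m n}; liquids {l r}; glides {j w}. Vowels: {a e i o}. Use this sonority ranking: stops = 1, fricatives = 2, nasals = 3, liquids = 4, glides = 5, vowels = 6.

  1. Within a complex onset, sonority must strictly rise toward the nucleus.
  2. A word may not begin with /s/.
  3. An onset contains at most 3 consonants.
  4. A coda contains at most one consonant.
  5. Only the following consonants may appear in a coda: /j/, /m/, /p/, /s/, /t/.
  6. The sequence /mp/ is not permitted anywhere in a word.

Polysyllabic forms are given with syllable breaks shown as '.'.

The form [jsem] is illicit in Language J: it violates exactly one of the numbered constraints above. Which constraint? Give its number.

[jsem]: syllable 1 onset /js/: /j/ (glide, 5) → /s/ (fricative, 2) does not rise.
This is a violation of constraint 1: "Within a complex onset, sonority must strictly rise toward the nucleus."
The remaining constraints (2, 3, 4, 5, 6) are satisfied.

1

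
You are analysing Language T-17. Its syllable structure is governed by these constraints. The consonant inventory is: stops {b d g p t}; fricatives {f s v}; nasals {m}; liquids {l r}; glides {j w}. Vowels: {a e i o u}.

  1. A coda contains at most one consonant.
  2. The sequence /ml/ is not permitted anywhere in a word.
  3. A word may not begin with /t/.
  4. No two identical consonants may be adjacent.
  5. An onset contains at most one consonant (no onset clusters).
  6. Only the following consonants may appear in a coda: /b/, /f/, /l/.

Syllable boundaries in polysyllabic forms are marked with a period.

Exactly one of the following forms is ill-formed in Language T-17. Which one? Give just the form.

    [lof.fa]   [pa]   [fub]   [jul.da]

[lof.fa]

[lof.fa] — violates constraint 4: adjacent identical consonants /ff/ → ill-formed
[pa] — σ1 onset /p/, coda /∅/ ok → well-formed
[fub] — σ1 onset /f/, coda /b/ ok → well-formed
[jul.da] — σ1 onset /j/, coda /l/ ok; σ2 onset /d/, coda /∅/ ok → well-formed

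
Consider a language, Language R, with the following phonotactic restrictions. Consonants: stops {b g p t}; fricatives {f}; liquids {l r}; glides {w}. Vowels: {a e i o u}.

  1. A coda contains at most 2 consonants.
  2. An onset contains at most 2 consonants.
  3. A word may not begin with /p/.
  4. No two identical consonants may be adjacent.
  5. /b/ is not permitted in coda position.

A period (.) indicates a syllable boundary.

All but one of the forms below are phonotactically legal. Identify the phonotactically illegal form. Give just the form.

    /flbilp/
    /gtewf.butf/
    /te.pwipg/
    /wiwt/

/flbilp/ — violates constraint 2: syllable 1 onset /flb/ has 3 consonants (> 2) → phonotactically illegal
/gtewf.butf/ — σ1 onset /gt/ (2C), coda /wf/ (2C) ok; σ2 onset /b/, coda /tf/ (2C) ok → phonotactically legal
/te.pwipg/ — σ1 onset /t/, coda /∅/ ok; σ2 onset /pw/ (2C), coda /pg/ (2C) ok → phonotactically legal
/wiwt/ — σ1 onset /w/, coda /wt/ (2C) ok → phonotactically legal

/flbilp/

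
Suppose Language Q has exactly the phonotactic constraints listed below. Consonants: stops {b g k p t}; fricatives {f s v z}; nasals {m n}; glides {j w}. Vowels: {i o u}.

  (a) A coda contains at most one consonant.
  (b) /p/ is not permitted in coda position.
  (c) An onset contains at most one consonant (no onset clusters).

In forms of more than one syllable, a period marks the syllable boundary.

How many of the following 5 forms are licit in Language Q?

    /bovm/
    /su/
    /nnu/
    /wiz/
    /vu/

3

/bovm/ — violates constraint (a): syllable 1 coda /vm/ has 2 consonants (> 1) → illicit
/su/ — σ1 onset /s/, coda /∅/ ok → licit
/nnu/ — violates constraint (c): syllable 1 onset /nn/ has 2 consonants (> 1) → illicit
/wiz/ — σ1 onset /w/, coda /z/ ok → licit
/vu/ — σ1 onset /v/, coda /∅/ ok → licit
Licit: /su/, /wiz/, /vu/ → 3.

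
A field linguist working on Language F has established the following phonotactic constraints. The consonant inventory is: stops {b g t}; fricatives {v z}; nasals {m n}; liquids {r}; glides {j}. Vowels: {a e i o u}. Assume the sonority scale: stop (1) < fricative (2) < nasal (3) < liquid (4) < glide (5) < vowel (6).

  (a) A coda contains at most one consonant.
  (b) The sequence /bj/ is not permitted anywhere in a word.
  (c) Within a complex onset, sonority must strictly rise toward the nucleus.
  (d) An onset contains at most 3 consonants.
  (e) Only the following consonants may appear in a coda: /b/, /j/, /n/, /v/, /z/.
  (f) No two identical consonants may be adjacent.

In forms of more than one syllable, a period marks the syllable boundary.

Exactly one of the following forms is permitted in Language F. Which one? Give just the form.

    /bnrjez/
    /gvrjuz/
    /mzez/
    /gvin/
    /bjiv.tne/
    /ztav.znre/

/bnrjez/ — violates constraint (d): syllable 1 onset /bnrj/ has 4 consonants (> 3) → not permitted
/gvrjuz/ — violates constraint (d): syllable 1 onset /gvrj/ has 4 consonants (> 3) → not permitted
/mzez/ — violates constraint (c): syllable 1 onset /mz/: /m/ (nasal, 3) → /z/ (fricative, 2) does not rise → not permitted
/gvin/ — σ1 onset /gv/ (1→2 rises), coda /n/ ok → permitted
/bjiv.tne/ — violates constraint (b): contains banned sequence /bj/ → not permitted
/ztav.znre/ — violates constraint (c): syllable 1 onset /zt/: /z/ (fricative, 2) → /t/ (stop, 1) does not rise → not permitted

/gvin/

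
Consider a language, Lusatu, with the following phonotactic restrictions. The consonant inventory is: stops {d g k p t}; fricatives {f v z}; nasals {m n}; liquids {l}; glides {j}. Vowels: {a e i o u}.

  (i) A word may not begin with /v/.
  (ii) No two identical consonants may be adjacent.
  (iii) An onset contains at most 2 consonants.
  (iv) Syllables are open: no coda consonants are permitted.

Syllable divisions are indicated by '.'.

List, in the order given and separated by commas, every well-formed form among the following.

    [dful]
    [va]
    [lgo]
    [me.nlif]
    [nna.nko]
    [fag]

[dful] — violates constraint (iv): syllable 1 coda /l/ has 1 consonant (> 0) → ill-formed
[va] — violates constraint (i): word begins with /v/ → ill-formed
[lgo] — σ1 onset /lg/ (2C), coda /∅/ ok → well-formed
[me.nlif] — violates constraint (iv): syllable 2 coda /f/ has 1 consonant (> 0) → ill-formed
[nna.nko] — violates constraint (ii): adjacent identical consonants /nn/ → ill-formed
[fag] — violates constraint (iv): syllable 1 coda /g/ has 1 consonant (> 0) → ill-formed

[lgo]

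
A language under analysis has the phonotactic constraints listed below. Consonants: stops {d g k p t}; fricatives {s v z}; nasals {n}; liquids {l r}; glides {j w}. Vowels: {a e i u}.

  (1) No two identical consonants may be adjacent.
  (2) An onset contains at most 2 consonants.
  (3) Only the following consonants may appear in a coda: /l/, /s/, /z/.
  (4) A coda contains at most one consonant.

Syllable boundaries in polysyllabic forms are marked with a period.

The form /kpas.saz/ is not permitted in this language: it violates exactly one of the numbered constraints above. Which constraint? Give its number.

/kpas.saz/: adjacent identical consonants /ss/.
This is a violation of constraint 1: "No two identical consonants may be adjacent."
The remaining constraints (2, 3, 4) are satisfied.

1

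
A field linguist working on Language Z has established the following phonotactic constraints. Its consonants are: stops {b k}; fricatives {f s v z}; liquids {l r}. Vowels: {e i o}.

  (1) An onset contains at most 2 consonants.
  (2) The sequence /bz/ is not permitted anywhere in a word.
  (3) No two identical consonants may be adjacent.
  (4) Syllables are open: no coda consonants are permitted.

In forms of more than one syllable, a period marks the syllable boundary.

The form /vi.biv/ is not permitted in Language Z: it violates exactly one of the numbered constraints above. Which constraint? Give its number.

/vi.biv/: syllable 2 coda /v/ has 1 consonant (> 0).
This is a violation of constraint 4: "Syllables are open: no coda consonants are permitted."
The remaining constraints (1, 2, 3) are satisfied.

4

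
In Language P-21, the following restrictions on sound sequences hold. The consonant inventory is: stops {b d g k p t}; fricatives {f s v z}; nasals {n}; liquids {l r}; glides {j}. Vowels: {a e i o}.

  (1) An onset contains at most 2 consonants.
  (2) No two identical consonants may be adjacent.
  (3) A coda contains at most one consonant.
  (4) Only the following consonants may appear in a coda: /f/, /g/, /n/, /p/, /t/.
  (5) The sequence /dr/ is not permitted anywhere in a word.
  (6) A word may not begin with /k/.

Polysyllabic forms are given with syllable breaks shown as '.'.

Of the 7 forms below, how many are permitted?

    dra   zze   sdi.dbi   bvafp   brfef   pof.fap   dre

1

dra — violates constraint 5: contains banned sequence /dr/ → not permitted
zze — violates constraint 2: adjacent identical consonants /zz/ → not permitted
sdi.dbi — σ1 onset /sd/ (2C), coda /∅/ ok; σ2 onset /db/ (2C), coda /∅/ ok → permitted
bvafp — violates constraint 3: syllable 1 coda /fp/ has 2 consonants (> 1) → not permitted
brfef — violates constraint 1: syllable 1 onset /brf/ has 3 consonants (> 2) → not permitted
pof.fap — violates constraint 2: adjacent identical consonants /ff/ → not permitted
dre — violates constraint 5: contains banned sequence /dr/ → not permitted
Permitted: sdi.dbi → 1.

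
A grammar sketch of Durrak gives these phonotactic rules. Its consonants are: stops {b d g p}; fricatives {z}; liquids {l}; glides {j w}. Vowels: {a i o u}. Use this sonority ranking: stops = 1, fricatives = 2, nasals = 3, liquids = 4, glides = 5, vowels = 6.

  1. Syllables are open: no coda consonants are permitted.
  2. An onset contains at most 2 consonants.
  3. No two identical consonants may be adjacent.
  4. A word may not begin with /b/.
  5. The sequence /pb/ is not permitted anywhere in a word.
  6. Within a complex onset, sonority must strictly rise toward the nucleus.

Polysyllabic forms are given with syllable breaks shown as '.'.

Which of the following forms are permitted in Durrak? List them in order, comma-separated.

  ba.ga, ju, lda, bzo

ju

ba.ga — violates constraint 4: word begins with /b/ → not permitted
ju — σ1 onset /j/, coda /∅/ ok → permitted
lda — violates constraint 6: syllable 1 onset /ld/: /l/ (liquid, 4) → /d/ (stop, 1) does not rise → not permitted
bzo — violates constraint 4: word begins with /b/ → not permitted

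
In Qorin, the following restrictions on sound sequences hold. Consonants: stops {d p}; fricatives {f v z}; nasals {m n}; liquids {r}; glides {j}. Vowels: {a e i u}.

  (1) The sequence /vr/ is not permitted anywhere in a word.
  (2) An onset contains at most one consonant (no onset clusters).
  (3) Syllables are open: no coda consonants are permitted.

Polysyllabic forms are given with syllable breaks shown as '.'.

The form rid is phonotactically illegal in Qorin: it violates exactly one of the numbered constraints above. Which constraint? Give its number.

rid: syllable 1 coda /d/ has 1 consonant (> 0).
This is a violation of constraint 3: "Syllables are open: no coda consonants are permitted."
The remaining constraints (1, 2) are satisfied.

3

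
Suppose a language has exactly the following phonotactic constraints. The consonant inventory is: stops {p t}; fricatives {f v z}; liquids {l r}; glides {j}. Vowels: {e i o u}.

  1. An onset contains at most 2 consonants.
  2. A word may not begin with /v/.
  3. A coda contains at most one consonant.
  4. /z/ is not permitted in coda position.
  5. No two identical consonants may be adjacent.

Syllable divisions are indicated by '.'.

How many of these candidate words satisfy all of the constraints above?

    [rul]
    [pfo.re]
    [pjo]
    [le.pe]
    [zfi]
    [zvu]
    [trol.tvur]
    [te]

[rul] — σ1 onset /r/, coda /l/ ok → licit
[pfo.re] — σ1 onset /pf/ (2C), coda /∅/ ok; σ2 onset /r/, coda /∅/ ok → licit
[pjo] — σ1 onset /pj/ (2C), coda /∅/ ok → licit
[le.pe] — σ1 onset /l/, coda /∅/ ok; σ2 onset /p/, coda /∅/ ok → licit
[zfi] — σ1 onset /zf/ (2C), coda /∅/ ok → licit
[zvu] — σ1 onset /zv/ (2C), coda /∅/ ok → licit
[trol.tvur] — σ1 onset /tr/ (2C), coda /l/ ok; σ2 onset /tv/ (2C), coda /r/ ok → licit
[te] — σ1 onset /t/, coda /∅/ ok → licit
Licit: [rul], [pfo.re], [pjo], [le.pe], [zfi], [zvu], [trol.tvur], [te] → 8.

8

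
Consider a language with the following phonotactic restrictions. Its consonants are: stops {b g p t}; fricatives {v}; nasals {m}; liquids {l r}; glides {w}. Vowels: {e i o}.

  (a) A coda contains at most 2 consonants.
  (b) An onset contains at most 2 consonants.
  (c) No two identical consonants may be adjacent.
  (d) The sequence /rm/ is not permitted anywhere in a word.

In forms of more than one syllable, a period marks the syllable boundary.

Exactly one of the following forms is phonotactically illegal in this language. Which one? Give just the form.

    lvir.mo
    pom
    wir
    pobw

lvir.mo

lvir.mo — violates constraint (d): contains banned sequence /rm/ → phonotactically illegal
pom — σ1 onset /p/, coda /m/ ok → phonotactically legal
wir — σ1 onset /w/, coda /r/ ok → phonotactically legal
pobw — σ1 onset /p/, coda /bw/ (2C) ok → phonotactically legal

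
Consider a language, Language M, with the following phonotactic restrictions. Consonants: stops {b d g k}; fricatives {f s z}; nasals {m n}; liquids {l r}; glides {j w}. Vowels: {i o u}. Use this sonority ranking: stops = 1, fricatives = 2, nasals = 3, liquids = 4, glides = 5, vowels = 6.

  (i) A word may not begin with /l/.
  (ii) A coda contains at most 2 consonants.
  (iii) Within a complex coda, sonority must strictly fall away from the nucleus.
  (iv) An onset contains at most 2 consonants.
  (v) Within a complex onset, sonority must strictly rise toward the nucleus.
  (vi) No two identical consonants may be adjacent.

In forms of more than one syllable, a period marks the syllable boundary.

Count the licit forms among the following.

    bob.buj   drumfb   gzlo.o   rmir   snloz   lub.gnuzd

bob.buj — violates constraint (vi): adjacent identical consonants /bb/ → illicit
drumfb — violates constraint (ii): syllable 1 coda /mfb/ has 3 consonants (> 2) → illicit
gzlo.o — violates constraint (iv): syllable 1 onset /gzl/ has 3 consonants (> 2) → illicit
rmir — violates constraint (v): syllable 1 onset /rm/: /r/ (liquid, 4) → /m/ (nasal, 3) does not rise → illicit
snloz — violates constraint (iv): syllable 1 onset /snl/ has 3 consonants (> 2) → illicit
lub.gnuzd — violates constraint (i): word begins with /l/ → illicit
No form is licit → 0.

0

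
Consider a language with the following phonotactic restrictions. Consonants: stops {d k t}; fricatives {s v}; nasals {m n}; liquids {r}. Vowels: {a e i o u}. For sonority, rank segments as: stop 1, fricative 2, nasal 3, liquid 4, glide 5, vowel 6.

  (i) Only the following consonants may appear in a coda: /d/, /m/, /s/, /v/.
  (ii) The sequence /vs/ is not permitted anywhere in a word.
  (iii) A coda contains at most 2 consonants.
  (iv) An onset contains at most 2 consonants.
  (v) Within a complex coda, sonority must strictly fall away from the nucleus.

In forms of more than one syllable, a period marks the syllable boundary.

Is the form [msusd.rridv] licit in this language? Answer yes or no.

[msusd.rridv] — violates constraint (v): syllable 2 coda /dv/: /d/ (stop, 1) → /v/ (fricative, 2) does not fall → illicit

no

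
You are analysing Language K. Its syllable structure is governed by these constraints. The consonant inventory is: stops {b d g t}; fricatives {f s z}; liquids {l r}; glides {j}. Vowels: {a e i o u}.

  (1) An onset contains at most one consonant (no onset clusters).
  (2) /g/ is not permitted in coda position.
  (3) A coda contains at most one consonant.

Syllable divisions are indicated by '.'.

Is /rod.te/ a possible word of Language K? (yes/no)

yes

/rod.te/ — σ1 onset /r/, coda /d/ ok; σ2 onset /t/, coda /∅/ ok → licit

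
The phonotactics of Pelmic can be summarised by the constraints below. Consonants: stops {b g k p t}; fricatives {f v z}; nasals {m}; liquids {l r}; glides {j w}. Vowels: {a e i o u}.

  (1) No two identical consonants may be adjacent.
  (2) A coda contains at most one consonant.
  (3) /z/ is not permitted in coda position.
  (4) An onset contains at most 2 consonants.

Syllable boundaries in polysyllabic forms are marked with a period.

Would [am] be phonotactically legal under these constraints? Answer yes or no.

yes

[am] — σ1 onset /∅/, coda /m/ ok → phonotactically legal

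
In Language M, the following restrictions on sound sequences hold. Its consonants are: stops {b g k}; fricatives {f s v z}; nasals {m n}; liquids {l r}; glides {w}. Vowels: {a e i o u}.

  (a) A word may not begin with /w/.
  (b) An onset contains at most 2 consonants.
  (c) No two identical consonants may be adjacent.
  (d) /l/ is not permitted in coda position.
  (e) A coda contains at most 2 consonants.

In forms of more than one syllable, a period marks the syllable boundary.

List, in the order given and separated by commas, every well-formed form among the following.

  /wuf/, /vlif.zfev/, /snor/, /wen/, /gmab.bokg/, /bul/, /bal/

/wuf/ — violates constraint (a): word begins with /w/ → ill-formed
/vlif.zfev/ — σ1 onset /vl/ (2C), coda /f/ ok; σ2 onset /zf/ (2C), coda /v/ ok → well-formed
/snor/ — σ1 onset /sn/ (2C), coda /r/ ok → well-formed
/wen/ — violates constraint (a): word begins with /w/ → ill-formed
/gmab.bokg/ — violates constraint (c): adjacent identical consonants /bb/ → ill-formed
/bul/ — violates constraint (d): syllable 1 coda contains /l/ → ill-formed
/bal/ — violates constraint (d): syllable 1 coda contains /l/ → ill-formed

/vlif.zfev/, /snor/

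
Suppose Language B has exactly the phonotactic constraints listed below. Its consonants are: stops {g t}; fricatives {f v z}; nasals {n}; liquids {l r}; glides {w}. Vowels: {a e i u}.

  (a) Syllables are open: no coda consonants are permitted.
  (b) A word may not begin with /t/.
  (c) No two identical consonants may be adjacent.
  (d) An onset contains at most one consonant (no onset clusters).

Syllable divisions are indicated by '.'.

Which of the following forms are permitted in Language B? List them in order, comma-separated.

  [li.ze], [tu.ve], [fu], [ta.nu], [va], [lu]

[li.ze], [fu], [va], [lu]

[li.ze] — σ1 onset /l/, coda /∅/ ok; σ2 onset /z/, coda /∅/ ok → permitted
[tu.ve] — violates constraint (b): word begins with /t/ → not permitted
[fu] — σ1 onset /f/, coda /∅/ ok → permitted
[ta.nu] — violates constraint (b): word begins with /t/ → not permitted
[va] — σ1 onset /v/, coda /∅/ ok → permitted
[lu] — σ1 onset /l/, coda /∅/ ok → permitted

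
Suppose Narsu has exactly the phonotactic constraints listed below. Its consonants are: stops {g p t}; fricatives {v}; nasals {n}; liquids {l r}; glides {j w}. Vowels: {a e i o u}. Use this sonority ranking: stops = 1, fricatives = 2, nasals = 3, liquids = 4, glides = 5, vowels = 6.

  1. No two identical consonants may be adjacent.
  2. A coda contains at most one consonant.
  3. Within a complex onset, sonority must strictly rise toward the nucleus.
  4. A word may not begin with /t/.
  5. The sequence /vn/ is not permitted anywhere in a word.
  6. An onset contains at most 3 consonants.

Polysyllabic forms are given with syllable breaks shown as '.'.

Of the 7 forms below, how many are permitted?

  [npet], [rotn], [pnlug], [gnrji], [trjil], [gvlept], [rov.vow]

[npet] — violates constraint 3: syllable 1 onset /np/: /n/ (nasal, 3) → /p/ (stop, 1) does not rise → not permitted
[rotn] — violates constraint 2: syllable 1 coda /tn/ has 2 consonants (> 1) → not permitted
[pnlug] — σ1 onset /pnl/ (1→3→4 rises), coda /g/ ok → permitted
[gnrji] — violates constraint 6: syllable 1 onset /gnrj/ has 4 consonants (> 3) → not permitted
[trjil] — violates constraint 4: word begins with /t/ → not permitted
[gvlept] — violates constraint 2: syllable 1 coda /pt/ has 2 consonants (> 1) → not permitted
[rov.vow] — violates constraint 1: adjacent identical consonants /vv/ → not permitted
Permitted: [pnlug] → 1.

1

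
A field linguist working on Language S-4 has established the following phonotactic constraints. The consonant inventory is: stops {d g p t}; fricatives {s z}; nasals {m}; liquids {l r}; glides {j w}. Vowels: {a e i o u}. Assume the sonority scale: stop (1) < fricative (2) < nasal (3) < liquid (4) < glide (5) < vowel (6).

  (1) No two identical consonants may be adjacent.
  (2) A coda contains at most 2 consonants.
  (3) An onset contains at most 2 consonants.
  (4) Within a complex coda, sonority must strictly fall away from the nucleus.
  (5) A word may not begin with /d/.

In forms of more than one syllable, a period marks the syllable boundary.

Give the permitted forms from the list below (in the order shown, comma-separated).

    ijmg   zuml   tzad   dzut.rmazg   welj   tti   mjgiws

ijmg — violates constraint 2: syllable 1 coda /jmg/ has 3 consonants (> 2) → not permitted
zuml — violates constraint 4: syllable 1 coda /ml/: /m/ (nasal, 3) → /l/ (liquid, 4) does not fall → not permitted
tzad — σ1 onset /tz/ (2C), coda /d/ ok → permitted
dzut.rmazg — violates constraint 5: word begins with /d/ → not permitted
welj — violates constraint 4: syllable 1 coda /lj/: /l/ (liquid, 4) → /j/ (glide, 5) does not fall → not permitted
tti — violates constraint 1: adjacent identical consonants /tt/ → not permitted
mjgiws — violates constraint 3: syllable 1 onset /mjg/ has 3 consonants (> 2) → not permitted

tzad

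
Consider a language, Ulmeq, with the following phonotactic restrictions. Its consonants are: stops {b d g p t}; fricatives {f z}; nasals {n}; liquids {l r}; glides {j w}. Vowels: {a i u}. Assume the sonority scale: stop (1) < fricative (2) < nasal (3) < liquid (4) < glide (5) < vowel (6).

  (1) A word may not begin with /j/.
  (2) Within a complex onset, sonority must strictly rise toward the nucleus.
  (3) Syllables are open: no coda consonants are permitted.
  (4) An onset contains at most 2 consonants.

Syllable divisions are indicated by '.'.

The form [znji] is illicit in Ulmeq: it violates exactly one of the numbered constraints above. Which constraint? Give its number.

[znji]: syllable 1 onset /znj/ has 3 consonants (> 2).
This is a violation of constraint 4: "An onset contains at most 2 consonants."
The remaining constraints (1, 2, 3) are satisfied.

4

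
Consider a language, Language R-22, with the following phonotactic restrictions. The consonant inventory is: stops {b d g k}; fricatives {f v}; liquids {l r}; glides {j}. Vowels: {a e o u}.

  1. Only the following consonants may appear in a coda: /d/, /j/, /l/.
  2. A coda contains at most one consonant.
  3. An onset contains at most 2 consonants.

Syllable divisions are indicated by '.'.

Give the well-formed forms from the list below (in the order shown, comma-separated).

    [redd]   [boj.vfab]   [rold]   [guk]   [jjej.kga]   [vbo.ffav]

[jjej.kga]

[redd] — violates constraint 2: syllable 1 coda /dd/ has 2 consonants (> 1) → ill-formed
[boj.vfab] — violates constraint 1: syllable 2 coda contains /b/, which is not a licensed coda consonant → ill-formed
[rold] — violates constraint 2: syllable 1 coda /ld/ has 2 consonants (> 1) → ill-formed
[guk] — violates constraint 1: syllable 1 coda contains /k/, which is not a licensed coda consonant → ill-formed
[jjej.kga] — σ1 onset /jj/ (2C), coda /j/ ok; σ2 onset /kg/ (2C), coda /∅/ ok → well-formed
[vbo.ffav] — violates constraint 1: syllable 2 coda contains /v/, which is not a licensed coda consonant → ill-formed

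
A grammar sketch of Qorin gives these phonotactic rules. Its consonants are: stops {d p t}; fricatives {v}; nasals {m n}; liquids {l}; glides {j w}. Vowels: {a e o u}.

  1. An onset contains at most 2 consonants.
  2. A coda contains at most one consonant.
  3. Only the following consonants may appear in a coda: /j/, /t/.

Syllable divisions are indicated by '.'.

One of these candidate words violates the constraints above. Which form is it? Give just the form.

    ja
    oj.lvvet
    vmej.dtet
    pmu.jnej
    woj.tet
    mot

ja — σ1 onset /j/, coda /∅/ ok → permitted
oj.lvvet — violates constraint 1: syllable 2 onset /lvv/ has 3 consonants (> 2) → not permitted
vmej.dtet — σ1 onset /vm/ (2C), coda /j/ ok; σ2 onset /dt/ (2C), coda /t/ ok → permitted
pmu.jnej — σ1 onset /pm/ (2C), coda /∅/ ok; σ2 onset /jn/ (2C), coda /j/ ok → permitted
woj.tet — σ1 onset /w/, coda /j/ ok; σ2 onset /t/, coda /t/ ok → permitted
mot — σ1 onset /m/, coda /t/ ok → permitted

oj.lvvet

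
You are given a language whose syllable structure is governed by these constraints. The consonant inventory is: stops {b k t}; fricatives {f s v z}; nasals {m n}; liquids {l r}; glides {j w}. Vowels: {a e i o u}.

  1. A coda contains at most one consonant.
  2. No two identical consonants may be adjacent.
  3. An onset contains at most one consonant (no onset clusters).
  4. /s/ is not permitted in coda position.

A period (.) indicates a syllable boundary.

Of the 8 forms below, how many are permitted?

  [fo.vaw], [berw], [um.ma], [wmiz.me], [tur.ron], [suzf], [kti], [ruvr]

1

[fo.vaw] — σ1 onset /f/, coda /∅/ ok; σ2 onset /v/, coda /w/ ok → permitted
[berw] — violates constraint 1: syllable 1 coda /rw/ has 2 consonants (> 1) → not permitted
[um.ma] — violates constraint 2: adjacent identical consonants /mm/ → not permitted
[wmiz.me] — violates constraint 3: syllable 1 onset /wm/ has 2 consonants (> 1) → not permitted
[tur.ron] — violates constraint 2: adjacent identical consonants /rr/ → not permitted
[suzf] — violates constraint 1: syllable 1 coda /zf/ has 2 consonants (> 1) → not permitted
[kti] — violates constraint 3: syllable 1 onset /kt/ has 2 consonants (> 1) → not permitted
[ruvr] — violates constraint 1: syllable 1 coda /vr/ has 2 consonants (> 1) → not permitted
Permitted: [fo.vaw] → 1.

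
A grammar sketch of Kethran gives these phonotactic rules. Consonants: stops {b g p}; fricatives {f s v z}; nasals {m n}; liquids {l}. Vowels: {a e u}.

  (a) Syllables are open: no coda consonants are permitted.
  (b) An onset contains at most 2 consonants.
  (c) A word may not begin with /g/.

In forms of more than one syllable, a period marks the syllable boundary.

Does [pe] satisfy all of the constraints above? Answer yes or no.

yes

[pe] — σ1 onset /p/, coda /∅/ ok → licit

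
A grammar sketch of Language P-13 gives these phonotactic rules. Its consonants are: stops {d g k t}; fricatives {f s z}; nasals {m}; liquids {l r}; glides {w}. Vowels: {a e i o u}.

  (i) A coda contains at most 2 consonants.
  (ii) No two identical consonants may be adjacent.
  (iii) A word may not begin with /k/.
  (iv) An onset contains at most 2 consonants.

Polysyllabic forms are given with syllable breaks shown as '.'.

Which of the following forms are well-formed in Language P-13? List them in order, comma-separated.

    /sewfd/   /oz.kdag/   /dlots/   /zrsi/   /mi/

/sewfd/ — violates constraint (i): syllable 1 coda /wfd/ has 3 consonants (> 2) → ill-formed
/oz.kdag/ — σ1 onset /∅/, coda /z/ ok; σ2 onset /kd/ (2C), coda /g/ ok → well-formed
/dlots/ — σ1 onset /dl/ (2C), coda /ts/ (2C) ok → well-formed
/zrsi/ — violates constraint (iv): syllable 1 onset /zrs/ has 3 consonants (> 2) → ill-formed
/mi/ — σ1 onset /m/, coda /∅/ ok → well-formed

/oz.kdag/, /dlots/, /mi/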